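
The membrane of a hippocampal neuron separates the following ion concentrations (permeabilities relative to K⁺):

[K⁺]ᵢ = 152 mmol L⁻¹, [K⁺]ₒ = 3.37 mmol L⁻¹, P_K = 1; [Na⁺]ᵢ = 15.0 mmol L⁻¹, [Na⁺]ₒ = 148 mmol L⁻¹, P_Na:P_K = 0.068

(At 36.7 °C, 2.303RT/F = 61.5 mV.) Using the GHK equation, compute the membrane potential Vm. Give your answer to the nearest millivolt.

Vm = 61.5 · log₁₀[(Σ P·[cation]ₒ + Σ P·[anion]ᵢ) / (Σ P·[cation]ᵢ + Σ P·[anion]ₒ)]
Numerator = 1×3.37 + 0.068×148 = 13.43
Denominator = 1×152 + 0.068×15.0 = 153
Vm = 61.5 · log₁₀(0.087792) = 61.5 × (-1.0565) = -64.98 mV

-65 mV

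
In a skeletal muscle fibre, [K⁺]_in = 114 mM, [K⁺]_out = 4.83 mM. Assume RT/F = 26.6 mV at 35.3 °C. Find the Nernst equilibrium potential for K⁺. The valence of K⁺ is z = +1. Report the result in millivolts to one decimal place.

E = (26.6/z) · ln([K⁺]_out/[K⁺]_in) with z = +1.
= (26.6/1) · ln(4.83/114) = 26.60 · ln(0.04237)
= 26.60 · (-3.1614) = -84.09 mV

-84.1 mV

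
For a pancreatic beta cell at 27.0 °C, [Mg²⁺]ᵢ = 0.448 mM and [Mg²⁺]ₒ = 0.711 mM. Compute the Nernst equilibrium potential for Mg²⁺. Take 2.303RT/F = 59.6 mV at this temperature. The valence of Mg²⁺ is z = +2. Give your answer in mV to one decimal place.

6.0 mV

E = (59.6/z) · log₁₀([Mg²⁺]_out/[Mg²⁺]_in) with z = +2.
= (59.6/2) · log₁₀(0.711/0.448) = 29.80 · log₁₀(1.587)
= 29.80 · (0.2006) = 5.98 mV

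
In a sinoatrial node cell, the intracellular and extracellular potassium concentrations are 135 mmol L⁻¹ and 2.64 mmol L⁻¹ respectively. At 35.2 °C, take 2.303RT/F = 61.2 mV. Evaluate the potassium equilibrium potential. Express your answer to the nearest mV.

E = (61.2/z) · log₁₀([K⁺]_out/[K⁺]_in) with z = +1.
= (61.2/1) · log₁₀(2.64/135) = 61.20 · log₁₀(0.01956)
= 61.20 · (-1.7087) = -104.57 mV

-105 mV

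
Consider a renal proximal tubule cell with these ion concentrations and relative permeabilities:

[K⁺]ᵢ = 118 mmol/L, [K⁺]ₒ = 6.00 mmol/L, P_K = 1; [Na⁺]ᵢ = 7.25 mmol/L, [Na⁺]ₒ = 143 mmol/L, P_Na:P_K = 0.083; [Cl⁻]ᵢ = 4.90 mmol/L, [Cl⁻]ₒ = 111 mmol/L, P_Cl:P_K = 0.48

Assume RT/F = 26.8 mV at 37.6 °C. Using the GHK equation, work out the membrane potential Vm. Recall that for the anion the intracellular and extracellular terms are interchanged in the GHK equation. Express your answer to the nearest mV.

Vm = 26.8 · ln[(Σ P·[cation]ₒ + Σ P·[anion]ᵢ) / (Σ P·[cation]ᵢ + Σ P·[anion]ₒ)]
Numerator = 1×6.00 + 0.083×143 + 0.48×4.90 = 20.22
Denominator = 1×118 + 0.083×7.25 + 0.48×111 = 171.9
Vm = 26.8 · ln(0.11764) = 26.8 × (-2.1401) = -57.35 mV

-57 mV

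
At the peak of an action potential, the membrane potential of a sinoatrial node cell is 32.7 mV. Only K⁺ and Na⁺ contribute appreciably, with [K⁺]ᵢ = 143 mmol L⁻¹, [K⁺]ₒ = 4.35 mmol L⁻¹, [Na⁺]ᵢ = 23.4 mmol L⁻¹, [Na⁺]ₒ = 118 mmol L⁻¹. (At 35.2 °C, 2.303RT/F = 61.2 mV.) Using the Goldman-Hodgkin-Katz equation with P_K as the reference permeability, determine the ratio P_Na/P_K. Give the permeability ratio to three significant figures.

Let α = P_Na/P_K. GHK: Vm = 61.2·log₁₀[(Kₒ + α·Naₒ)/(Kᵢ + α·Naᵢ)].
10^(Vm/61.2) = 10^(32.7/61.2) = 3.4223
So 3.4223·(Kᵢ + α·Naᵢ) = Kₒ + α·Naₒ → α = (3.4223·143.0 − 4.35) / (118.0 − 3.4223·23.4)
α = (489.4 − 4.35) / (118.0 − 80.08) = 485/37.92 = 12.79

12.8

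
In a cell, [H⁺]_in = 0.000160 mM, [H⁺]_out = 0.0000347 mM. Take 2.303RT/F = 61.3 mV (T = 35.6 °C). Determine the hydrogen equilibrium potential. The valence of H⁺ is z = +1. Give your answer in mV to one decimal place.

E = (61.3/z) · log₁₀([H⁺]_out/[H⁺]_in) with z = +1.
= (61.3/1) · log₁₀(0.0000347/0.000160) = 61.30 · log₁₀(0.2169)
= 61.30 · (-0.6638) = -40.69 mV

-40.7 mV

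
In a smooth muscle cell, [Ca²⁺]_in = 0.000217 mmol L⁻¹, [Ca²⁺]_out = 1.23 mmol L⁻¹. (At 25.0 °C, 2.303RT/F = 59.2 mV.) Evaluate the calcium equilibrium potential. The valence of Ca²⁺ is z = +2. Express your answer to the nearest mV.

E = (59.2/z) · log₁₀([Ca²⁺]_out/[Ca²⁺]_in) with z = +2.
= (59.2/2) · log₁₀(1.23/0.000217) = 29.60 · log₁₀(5668)
= 29.60 · (3.7534) = 111.10 mV

111 mV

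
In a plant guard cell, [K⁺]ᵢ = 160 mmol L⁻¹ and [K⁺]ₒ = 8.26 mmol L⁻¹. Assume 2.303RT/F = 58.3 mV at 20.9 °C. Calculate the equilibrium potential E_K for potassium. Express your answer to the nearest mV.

-75 mV

E = (58.3/z) · log₁₀([K⁺]_out/[K⁺]_in) with z = +1.
= (58.3/1) · log₁₀(8.26/160) = 58.30 · log₁₀(0.05162)
= 58.30 · (-1.2871) = -75.04 mV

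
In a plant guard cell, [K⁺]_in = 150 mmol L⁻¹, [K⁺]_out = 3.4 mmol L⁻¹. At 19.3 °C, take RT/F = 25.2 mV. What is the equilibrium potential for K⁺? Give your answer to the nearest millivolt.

E = (25.2/z) · ln([K⁺]_out/[K⁺]_in) with z = +1.
= (25.2/1) · ln(3.4/150) = 25.20 · ln(0.02267)
= 25.20 · (-3.7869) = -95.43 mV

-95 mV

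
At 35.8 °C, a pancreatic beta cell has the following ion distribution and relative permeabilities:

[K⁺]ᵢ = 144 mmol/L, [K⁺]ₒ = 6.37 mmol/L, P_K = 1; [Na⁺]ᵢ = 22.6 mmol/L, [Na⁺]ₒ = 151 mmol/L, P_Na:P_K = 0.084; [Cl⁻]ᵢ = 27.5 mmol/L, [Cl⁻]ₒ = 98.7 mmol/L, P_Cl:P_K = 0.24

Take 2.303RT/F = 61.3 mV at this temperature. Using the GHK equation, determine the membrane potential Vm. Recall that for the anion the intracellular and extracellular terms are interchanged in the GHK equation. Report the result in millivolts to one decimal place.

Vm = 61.3 · log₁₀[(Σ P·[cation]ₒ + Σ P·[anion]ᵢ) / (Σ P·[cation]ᵢ + Σ P·[anion]ₒ)]
Numerator = 1×6.37 + 0.084×151 + 0.24×27.5 = 25.65
Denominator = 1×144 + 0.084×22.6 + 0.24×98.7 = 169.6
Vm = 61.3 · log₁₀(0.15127) = 61.3 × (-0.8202) = -50.28 mV

-50.3 mV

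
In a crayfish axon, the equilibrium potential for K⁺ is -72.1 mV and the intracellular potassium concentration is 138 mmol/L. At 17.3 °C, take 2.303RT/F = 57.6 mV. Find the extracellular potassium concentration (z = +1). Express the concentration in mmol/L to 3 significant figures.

Nernst: E = (57.6/1) · log₁₀([out]/[in]), so log₁₀([out]/[in]) = -72.1 × 1 / 57.6 = -1.2517.
[out]/[in] = 10^(-1.2517) = 0.05601.
[out] = 0.05601 × 138 = 7.729 mmol/L.

7.73 mmol/L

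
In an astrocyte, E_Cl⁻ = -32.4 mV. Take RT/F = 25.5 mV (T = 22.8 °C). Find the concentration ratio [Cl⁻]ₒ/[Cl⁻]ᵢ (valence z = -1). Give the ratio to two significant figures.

ln([out]/[in]) = E·z/(25.5) = -32.4 × -1 / 25.5 = 1.2706
[out]/[in] = e^(1.2706) = 3.563

3.6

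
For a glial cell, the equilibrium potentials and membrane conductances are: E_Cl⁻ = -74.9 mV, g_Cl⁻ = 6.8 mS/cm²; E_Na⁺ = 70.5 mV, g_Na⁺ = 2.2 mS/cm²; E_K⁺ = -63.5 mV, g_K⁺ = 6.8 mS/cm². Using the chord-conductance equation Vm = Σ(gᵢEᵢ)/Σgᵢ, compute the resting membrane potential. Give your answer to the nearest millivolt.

-50 mV

Σ gᵢEᵢ = 6.8·(-74.9) + 2.2·(70.5) + 6.8·(-63.5) = -786.02
Σ gᵢ = 6.8 + 2.2 + 6.8 = 15.8
Vm = -786.02 / 15.8 = -49.75 mV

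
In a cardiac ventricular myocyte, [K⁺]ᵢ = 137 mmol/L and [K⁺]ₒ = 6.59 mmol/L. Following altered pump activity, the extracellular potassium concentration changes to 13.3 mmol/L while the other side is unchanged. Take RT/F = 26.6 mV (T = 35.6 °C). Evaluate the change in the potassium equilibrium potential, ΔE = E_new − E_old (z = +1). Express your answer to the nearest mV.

19 mV

E_old = (26.6/1)·ln(6.59/137) = -80.72 mV
E_new = (26.6/1)·ln(13.3/137) = -62.04 mV
ΔE = -62.04 − (-80.72) = 18.68 mV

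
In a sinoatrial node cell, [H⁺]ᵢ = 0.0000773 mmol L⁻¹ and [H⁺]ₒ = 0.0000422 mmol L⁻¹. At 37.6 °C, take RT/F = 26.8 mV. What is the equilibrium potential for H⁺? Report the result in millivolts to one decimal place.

E = (26.8/z) · ln([H⁺]_out/[H⁺]_in) with z = +1.
= (26.8/1) · ln(0.0000422/0.0000773) = 26.80 · ln(0.5459)
= 26.80 · (-0.6053) = -16.22 mV

-16.2 mV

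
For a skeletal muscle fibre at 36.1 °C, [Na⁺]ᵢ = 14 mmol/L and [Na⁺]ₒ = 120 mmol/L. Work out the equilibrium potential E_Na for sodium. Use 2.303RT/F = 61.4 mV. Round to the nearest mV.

57 mV

E = (61.4/z) · log₁₀([Na⁺]_out/[Na⁺]_in) with z = +1.
= (61.4/1) · log₁₀(120/14) = 61.40 · log₁₀(8.571)
= 61.40 · (0.9331) = 57.29 mV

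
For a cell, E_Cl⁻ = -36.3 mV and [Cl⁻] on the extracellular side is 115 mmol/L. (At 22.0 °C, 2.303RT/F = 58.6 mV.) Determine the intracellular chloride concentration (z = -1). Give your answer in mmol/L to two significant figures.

Nernst: E = (58.6/-1) · log₁₀([out]/[in]), so log₁₀([out]/[in]) = -36.3 × -1 / 58.6 = 0.6195.
[out]/[in] = 10^(0.6195) = 4.163.
[in] = 115 / 4.163 = 27.62 mmol/L.

28 mmol/L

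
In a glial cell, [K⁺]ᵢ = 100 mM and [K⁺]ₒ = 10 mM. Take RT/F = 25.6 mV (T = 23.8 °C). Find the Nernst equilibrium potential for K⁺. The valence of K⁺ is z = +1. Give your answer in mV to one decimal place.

-58.9 mV

E = (25.6/z) · ln([K⁺]_out/[K⁺]_in) with z = +1.
= (25.6/1) · ln(10/100) = 25.60 · ln(0.1)
= 25.60 · (-2.3026) = -58.95 mV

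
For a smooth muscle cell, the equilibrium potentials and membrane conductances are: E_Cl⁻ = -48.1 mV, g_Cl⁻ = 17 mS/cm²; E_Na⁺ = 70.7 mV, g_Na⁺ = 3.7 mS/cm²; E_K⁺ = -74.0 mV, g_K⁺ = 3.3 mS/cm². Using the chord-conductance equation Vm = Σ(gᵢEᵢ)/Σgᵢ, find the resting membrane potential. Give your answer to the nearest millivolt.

-33 mV

Σ gᵢEᵢ = 17·(-48.1) + 3.7·(70.7) + 3.3·(-74.0) = -800.31
Σ gᵢ = 17 + 3.7 + 3.3 = 24
Vm = -800.31 / 24 = -33.35 mV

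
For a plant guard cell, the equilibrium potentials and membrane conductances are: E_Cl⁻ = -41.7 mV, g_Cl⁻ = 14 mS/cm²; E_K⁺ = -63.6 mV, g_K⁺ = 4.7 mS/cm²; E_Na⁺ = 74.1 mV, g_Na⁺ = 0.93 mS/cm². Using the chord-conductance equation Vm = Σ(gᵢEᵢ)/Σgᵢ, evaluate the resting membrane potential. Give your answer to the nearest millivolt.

-41 mV

Σ gᵢEᵢ = 14·(-41.7) + 4.7·(-63.6) + 0.93·(74.1) = -813.81
Σ gᵢ = 14 + 4.7 + 0.93 = 19.63
Vm = -813.81 / 19.63 = -41.46 mV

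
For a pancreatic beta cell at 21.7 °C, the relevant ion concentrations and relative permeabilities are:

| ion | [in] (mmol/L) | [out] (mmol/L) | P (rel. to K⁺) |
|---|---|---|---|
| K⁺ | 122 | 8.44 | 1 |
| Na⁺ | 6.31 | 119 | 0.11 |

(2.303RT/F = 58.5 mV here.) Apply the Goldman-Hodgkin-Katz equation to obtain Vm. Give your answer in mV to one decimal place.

Vm = 58.5 · log₁₀[(Σ P·[cation]ₒ + Σ P·[anion]ᵢ) / (Σ P·[cation]ᵢ + Σ P·[anion]ₒ)]
Numerator = 1×8.44 + 0.11×119 = 21.53
Denominator = 1×122 + 0.11×6.31 = 122.7
Vm = 58.5 · log₁₀(0.17548) = 58.5 × (-0.7558) = -44.21 mV

-44.2 mV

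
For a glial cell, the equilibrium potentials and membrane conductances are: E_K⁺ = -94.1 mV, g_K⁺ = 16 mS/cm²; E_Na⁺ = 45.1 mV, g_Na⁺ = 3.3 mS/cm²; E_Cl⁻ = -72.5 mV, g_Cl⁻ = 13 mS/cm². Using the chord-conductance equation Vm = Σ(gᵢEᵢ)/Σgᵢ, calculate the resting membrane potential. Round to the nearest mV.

-71 mV

Σ gᵢEᵢ = 16·(-94.1) + 3.3·(45.1) + 13·(-72.5) = -2299.27
Σ gᵢ = 16 + 3.3 + 13 = 32.3
Vm = -2299.27 / 32.3 = -71.18 mV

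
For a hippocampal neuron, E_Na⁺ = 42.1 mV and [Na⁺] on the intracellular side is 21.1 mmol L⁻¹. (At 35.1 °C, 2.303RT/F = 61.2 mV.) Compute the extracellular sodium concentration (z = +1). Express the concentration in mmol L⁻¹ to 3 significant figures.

Nernst: E = (61.2/1) · log₁₀([out]/[in]), so log₁₀([out]/[in]) = 42.1 × 1 / 61.2 = 0.6879.
[out]/[in] = 10^(0.6879) = 4.874.
[out] = 4.874 × 21.1 = 102.8 mmol L⁻¹.

103 mmol L⁻¹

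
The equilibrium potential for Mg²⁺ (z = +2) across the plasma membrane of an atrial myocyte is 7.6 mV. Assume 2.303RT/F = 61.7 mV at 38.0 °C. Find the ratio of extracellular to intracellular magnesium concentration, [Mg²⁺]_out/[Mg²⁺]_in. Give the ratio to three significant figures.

1.76

log₁₀([out]/[in]) = E·z/(61.7) = 7.6 × 2 / 61.7 = 0.2464
[out]/[in] = 10^(0.2464) = 1.763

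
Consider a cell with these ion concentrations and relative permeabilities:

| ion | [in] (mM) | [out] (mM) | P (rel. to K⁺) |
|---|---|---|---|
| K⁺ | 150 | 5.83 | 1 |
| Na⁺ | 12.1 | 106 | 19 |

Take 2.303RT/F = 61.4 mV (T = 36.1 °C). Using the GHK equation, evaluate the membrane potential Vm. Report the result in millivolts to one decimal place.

44.6 mV

Vm = 61.4 · log₁₀[(Σ P·[cation]ₒ + Σ P·[anion]ᵢ) / (Σ P·[cation]ᵢ + Σ P·[anion]ₒ)]
Numerator = 1×5.83 + 19×106 = 2020
Denominator = 1×150 + 19×12.1 = 379.9
Vm = 61.4 · log₁₀(5.3167) = 61.4 × (0.7256) = 44.55 mV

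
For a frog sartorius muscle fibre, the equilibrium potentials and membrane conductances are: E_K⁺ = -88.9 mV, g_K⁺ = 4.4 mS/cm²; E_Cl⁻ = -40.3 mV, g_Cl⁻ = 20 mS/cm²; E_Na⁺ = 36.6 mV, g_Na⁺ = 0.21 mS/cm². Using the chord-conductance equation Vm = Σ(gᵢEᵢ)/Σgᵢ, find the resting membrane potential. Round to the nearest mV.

-48 mV

Σ gᵢEᵢ = 4.4·(-88.9) + 20·(-40.3) + 0.21·(36.6) = -1189.47
Σ gᵢ = 4.4 + 20 + 0.21 = 24.61
Vm = -1189.47 / 24.61 = -48.33 mV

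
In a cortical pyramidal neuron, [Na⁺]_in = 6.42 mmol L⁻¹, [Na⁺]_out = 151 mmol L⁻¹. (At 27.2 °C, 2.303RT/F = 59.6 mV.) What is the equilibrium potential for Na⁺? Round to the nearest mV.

82 mV

E = (59.6/z) · log₁₀([Na⁺]_out/[Na⁺]_in) with z = +1.
= (59.6/1) · log₁₀(151/6.42) = 59.60 · log₁₀(23.52)
= 59.60 · (1.3714) = 81.74 mV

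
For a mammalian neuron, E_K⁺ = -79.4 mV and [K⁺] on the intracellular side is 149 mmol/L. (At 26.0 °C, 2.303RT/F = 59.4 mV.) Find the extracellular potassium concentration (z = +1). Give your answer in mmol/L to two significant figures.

Nernst: E = (59.4/1) · log₁₀([out]/[in]), so log₁₀([out]/[in]) = -79.4 × 1 / 59.4 = -1.3367.
[out]/[in] = 10^(-1.3367) = 0.04606.
[out] = 0.04606 × 149 = 6.863 mmol/L.

6.9 mmol/L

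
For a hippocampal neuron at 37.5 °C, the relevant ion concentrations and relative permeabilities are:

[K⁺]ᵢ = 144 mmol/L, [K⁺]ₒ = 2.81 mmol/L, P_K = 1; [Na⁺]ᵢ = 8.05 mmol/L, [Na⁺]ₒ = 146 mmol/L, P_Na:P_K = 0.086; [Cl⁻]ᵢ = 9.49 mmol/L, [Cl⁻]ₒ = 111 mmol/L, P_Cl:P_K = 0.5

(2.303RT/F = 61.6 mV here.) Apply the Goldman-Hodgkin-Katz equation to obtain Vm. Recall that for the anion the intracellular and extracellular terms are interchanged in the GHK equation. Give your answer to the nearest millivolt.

-61 mV

Vm = 61.6 · log₁₀[(Σ P·[cation]ₒ + Σ P·[anion]ᵢ) / (Σ P·[cation]ᵢ + Σ P·[anion]ₒ)]
Numerator = 1×2.81 + 0.086×146 + 0.5×9.49 = 20.11
Denominator = 1×144 + 0.086×8.05 + 0.5×111 = 200.2
Vm = 61.6 · log₁₀(0.10046) = 61.6 × (-0.9980) = -61.48 mV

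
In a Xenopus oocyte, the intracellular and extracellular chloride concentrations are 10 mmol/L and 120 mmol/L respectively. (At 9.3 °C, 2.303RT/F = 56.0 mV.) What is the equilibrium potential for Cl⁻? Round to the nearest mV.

-60 mV

E = (56.0/z) · log₁₀([Cl⁻]_out/[Cl⁻]_in) with z = -1.
For an anion, dividing by z = -1 reverses the sign.
= (56.0/-1) · log₁₀(120/10) = -56.00 · log₁₀(12)
= -56.00 · (1.0792) = -60.43 mV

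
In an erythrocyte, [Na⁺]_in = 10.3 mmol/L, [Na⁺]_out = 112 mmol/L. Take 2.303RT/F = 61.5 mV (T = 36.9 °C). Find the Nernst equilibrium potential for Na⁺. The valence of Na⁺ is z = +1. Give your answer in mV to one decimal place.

E = (61.5/z) · log₁₀([Na⁺]_out/[Na⁺]_in) with z = +1.
= (61.5/1) · log₁₀(112/10.3) = 61.50 · log₁₀(10.87)
= 61.50 · (1.0364) = 63.74 mV

63.7 mV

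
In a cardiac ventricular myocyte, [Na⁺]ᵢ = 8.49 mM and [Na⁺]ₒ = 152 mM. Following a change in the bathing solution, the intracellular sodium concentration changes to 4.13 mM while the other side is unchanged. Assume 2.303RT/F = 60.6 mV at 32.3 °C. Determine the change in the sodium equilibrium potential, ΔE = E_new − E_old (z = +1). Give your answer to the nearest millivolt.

E_old = (60.6/1)·log₁₀(152/8.49) = 75.93 mV
E_new = (60.6/1)·log₁₀(152/4.13) = 94.89 mV
ΔE = 94.89 − (75.93) = 18.97 mV

19 mV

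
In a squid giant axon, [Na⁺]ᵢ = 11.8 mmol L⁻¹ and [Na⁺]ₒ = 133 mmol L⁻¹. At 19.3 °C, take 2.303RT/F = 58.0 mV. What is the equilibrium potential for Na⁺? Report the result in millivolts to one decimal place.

E = (58.0/z) · log₁₀([Na⁺]_out/[Na⁺]_in) with z = +1.
= (58.0/1) · log₁₀(133/11.8) = 58.00 · log₁₀(11.27)
= 58.00 · (1.0520) = 61.01 mV

61.0 mV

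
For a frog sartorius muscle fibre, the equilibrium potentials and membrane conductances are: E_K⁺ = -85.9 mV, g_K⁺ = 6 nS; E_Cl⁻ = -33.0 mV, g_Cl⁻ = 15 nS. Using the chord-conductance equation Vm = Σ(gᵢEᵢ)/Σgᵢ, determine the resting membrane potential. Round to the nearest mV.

Σ gᵢEᵢ = 6·(-85.9) + 15·(-33.0) = -1010.40
Σ gᵢ = 6 + 15 = 21
Vm = -1010.40 / 21 = -48.11 mV

-48 mV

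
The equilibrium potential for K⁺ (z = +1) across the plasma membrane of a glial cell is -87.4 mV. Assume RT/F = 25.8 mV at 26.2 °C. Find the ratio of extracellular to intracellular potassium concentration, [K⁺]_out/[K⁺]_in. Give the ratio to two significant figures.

ln([out]/[in]) = E·z/(25.8) = -87.4 × 1 / 25.8 = -3.3876
[out]/[in] = e^(-3.3876) = 0.03379

0.034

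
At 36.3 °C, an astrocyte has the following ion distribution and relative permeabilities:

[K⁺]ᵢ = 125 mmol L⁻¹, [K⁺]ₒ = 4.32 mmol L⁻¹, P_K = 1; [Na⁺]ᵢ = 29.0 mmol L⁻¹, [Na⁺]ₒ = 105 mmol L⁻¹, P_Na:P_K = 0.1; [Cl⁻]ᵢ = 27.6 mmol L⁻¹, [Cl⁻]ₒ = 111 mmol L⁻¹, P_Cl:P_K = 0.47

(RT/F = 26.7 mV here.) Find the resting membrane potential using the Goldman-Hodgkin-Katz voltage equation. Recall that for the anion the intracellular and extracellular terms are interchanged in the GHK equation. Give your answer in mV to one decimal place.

-49.9 mV

Vm = 26.7 · ln[(Σ P·[cation]ₒ + Σ P·[anion]ᵢ) / (Σ P·[cation]ᵢ + Σ P·[anion]ₒ)]
Numerator = 1×4.32 + 0.1×105 + 0.47×27.6 = 27.79
Denominator = 1×125 + 0.1×29.0 + 0.47×111 = 180.1
Vm = 26.7 · ln(0.15434) = 26.7 × (-1.8686) = -49.89 mV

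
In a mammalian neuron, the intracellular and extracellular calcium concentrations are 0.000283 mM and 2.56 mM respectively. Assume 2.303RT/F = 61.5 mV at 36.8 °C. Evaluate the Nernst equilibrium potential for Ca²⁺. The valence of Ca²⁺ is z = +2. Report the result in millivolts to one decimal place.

E = (61.5/z) · log₁₀([Ca²⁺]_out/[Ca²⁺]_in) with z = +2.
= (61.5/2) · log₁₀(2.56/0.000283) = 30.75 · log₁₀(9046)
= 30.75 · (3.9565) = 121.66 mV

121.7 mV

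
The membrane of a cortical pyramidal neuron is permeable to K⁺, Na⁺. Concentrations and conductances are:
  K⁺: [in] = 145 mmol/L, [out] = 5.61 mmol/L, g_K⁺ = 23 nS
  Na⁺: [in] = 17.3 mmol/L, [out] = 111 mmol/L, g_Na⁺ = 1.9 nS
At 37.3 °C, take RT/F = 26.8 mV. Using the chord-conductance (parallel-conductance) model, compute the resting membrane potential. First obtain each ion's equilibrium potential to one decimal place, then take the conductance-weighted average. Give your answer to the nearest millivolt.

E_K⁺ = (26.8/1)·ln(5.61/145) = -87.2 mV
E_Na⁺ = (26.8/1)·ln(111/17.3) = 49.8 mV
Vm = (Σ gᵢEᵢ)/(Σ gᵢ) = (23·-87.2 + 1.9·49.8) / (23 + 1.9)
= -1910.98 / 24.9 = -76.75 mV

-77 mV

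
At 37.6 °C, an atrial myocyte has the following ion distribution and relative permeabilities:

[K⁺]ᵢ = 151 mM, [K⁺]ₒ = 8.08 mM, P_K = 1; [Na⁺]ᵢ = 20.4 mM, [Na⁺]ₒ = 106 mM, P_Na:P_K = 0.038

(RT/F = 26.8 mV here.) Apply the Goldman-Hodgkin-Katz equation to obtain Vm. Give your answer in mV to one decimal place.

-67.8 mV

Vm = 26.8 · ln[(Σ P·[cation]ₒ + Σ P·[anion]ᵢ) / (Σ P·[cation]ᵢ + Σ P·[anion]ₒ)]
Numerator = 1×8.08 + 0.038×106 = 12.11
Denominator = 1×151 + 0.038×20.4 = 151.8
Vm = 26.8 · ln(0.079776) = 26.8 × (-2.5285) = -67.76 mV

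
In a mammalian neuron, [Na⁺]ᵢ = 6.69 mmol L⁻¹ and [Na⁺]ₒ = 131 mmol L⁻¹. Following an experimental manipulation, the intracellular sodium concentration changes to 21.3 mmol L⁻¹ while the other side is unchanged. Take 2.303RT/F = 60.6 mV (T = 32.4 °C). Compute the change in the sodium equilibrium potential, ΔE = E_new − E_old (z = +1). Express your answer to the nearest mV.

-30 mV

E_old = (60.6/1)·log₁₀(131/6.69) = 78.29 mV
E_new = (60.6/1)·log₁₀(131/21.3) = 47.81 mV
ΔE = 47.81 − (78.29) = -30.48 mV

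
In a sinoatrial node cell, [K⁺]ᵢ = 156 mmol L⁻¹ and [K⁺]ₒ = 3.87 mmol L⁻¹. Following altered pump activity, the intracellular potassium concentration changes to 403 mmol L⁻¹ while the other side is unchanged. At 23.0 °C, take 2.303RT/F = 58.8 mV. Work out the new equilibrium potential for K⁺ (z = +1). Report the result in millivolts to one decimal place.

After the shift: [K⁺]_out = 3.87, [K⁺]_in = 403 mmol L⁻¹.
E_new = (58.8/1)·log₁₀(3.87/403) = 58.80 · (-2.0176) = -118.63 mV

-118.6 mV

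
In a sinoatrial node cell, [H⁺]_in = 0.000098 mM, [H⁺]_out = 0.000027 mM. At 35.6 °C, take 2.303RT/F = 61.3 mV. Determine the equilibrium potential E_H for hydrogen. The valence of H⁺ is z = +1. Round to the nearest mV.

-34 mV

E = (61.3/z) · log₁₀([H⁺]_out/[H⁺]_in) with z = +1.
= (61.3/1) · log₁₀(0.000027/0.000098) = 61.30 · log₁₀(0.2755)
= 61.30 · (-0.5599) = -34.32 mV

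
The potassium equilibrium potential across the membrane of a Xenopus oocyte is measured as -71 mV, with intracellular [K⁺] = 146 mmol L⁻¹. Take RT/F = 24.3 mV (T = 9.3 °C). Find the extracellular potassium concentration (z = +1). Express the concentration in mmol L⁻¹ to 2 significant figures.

7.9 mmol L⁻¹

Nernst: E = (24.3/1) · ln([out]/[in]), so ln([out]/[in]) = -71.0 × 1 / 24.3 = -2.9218.
[out]/[in] = e^(-2.9218) = 0.05384.
[out] = 0.05384 × 146 = 7.86 mmol L⁻¹.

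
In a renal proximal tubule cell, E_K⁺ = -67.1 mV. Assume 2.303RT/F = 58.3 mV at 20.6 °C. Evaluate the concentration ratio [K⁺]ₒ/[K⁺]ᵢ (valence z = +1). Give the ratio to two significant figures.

0.071

log₁₀([out]/[in]) = E·z/(58.3) = -67.1 × 1 / 58.3 = -1.1509
[out]/[in] = 10^(-1.1509) = 0.07064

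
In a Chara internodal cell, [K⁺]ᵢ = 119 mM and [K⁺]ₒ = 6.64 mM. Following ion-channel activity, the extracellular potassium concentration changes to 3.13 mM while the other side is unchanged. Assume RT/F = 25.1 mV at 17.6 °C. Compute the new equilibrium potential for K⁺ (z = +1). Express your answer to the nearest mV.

After the shift: [K⁺]_out = 3.13, [K⁺]_in = 119 mM.
E_new = (25.1/1)·ln(3.13/119) = 25.10 · (-3.6381) = -91.32 mV

-91 mV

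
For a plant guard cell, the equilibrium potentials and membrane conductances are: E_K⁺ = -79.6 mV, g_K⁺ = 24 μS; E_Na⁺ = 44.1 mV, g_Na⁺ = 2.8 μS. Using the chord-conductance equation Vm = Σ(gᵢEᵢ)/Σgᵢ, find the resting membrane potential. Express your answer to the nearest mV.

Σ gᵢEᵢ = 24·(-79.6) + 2.8·(44.1) = -1786.92
Σ gᵢ = 24 + 2.8 = 26.8
Vm = -1786.92 / 26.8 = -66.68 mV

-67 mV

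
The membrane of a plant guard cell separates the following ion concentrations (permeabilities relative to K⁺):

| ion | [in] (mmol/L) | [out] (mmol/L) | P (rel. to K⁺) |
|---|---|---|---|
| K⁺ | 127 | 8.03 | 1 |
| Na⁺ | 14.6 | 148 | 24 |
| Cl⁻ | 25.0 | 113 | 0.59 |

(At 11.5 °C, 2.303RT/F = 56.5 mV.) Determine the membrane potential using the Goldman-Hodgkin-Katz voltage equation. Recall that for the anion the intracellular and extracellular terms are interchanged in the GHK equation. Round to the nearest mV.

Vm = 56.5 · log₁₀[(Σ P·[cation]ₒ + Σ P·[anion]ᵢ) / (Σ P·[cation]ᵢ + Σ P·[anion]ₒ)]
Numerator = 1×8.03 + 24×148 + 0.59×25.0 = 3575
Denominator = 1×127 + 24×14.6 + 0.59×113 = 544.1
Vm = 56.5 · log₁₀(6.5704) = 56.5 × (0.8176) = 46.19 mV

46 mV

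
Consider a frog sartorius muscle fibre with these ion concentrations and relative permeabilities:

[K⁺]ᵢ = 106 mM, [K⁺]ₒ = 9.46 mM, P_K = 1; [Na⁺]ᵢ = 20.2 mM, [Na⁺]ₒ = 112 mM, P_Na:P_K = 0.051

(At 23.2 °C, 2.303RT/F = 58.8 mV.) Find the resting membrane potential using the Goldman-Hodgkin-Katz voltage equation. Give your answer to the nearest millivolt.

-50 mV

Vm = 58.8 · log₁₀[(Σ P·[cation]ₒ + Σ P·[anion]ᵢ) / (Σ P·[cation]ᵢ + Σ P·[anion]ₒ)]
Numerator = 1×9.46 + 0.051×112 = 15.17
Denominator = 1×106 + 0.051×20.2 = 107
Vm = 58.8 · log₁₀(0.14175) = 58.8 × (-0.8485) = -49.89 mV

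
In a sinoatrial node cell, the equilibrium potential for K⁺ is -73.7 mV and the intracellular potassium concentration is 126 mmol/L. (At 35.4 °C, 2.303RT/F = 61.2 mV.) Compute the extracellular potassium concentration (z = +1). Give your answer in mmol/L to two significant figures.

7.9 mmol/L

Nernst: E = (61.2/1) · log₁₀([out]/[in]), so log₁₀([out]/[in]) = -73.7 × 1 / 61.2 = -1.2042.
[out]/[in] = 10^(-1.2042) = 0.06248.
[out] = 0.06248 × 126 = 7.873 mmol/L.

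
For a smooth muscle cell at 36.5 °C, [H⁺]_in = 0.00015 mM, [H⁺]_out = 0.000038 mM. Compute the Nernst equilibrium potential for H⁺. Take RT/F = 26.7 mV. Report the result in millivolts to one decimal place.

E = (26.7/z) · ln([H⁺]_out/[H⁺]_in) with z = +1.
= (26.7/1) · ln(0.000038/0.00015) = 26.70 · ln(0.2533)
= 26.70 · (-1.3730) = -36.66 mV

-36.7 mV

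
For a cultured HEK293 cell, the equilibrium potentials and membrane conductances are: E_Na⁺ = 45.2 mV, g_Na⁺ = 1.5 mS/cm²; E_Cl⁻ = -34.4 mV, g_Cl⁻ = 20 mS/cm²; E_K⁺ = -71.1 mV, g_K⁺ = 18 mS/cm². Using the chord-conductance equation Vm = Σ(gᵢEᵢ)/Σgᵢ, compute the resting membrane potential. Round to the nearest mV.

-48 mV

Σ gᵢEᵢ = 1.5·(45.2) + 20·(-34.4) + 18·(-71.1) = -1900.00
Σ gᵢ = 1.5 + 20 + 18 = 39.5
Vm = -1900.00 / 39.5 = -48.10 mV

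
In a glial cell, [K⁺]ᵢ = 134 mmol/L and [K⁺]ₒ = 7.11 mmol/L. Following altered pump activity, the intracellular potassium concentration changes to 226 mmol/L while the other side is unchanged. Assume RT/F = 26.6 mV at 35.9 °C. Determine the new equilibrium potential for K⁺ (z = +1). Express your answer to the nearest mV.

After the shift: [K⁺]_out = 7.11, [K⁺]_in = 226 mmol/L.
E_new = (26.6/1)·ln(7.11/226) = 26.60 · (-3.4590) = -92.01 mV

-92 mV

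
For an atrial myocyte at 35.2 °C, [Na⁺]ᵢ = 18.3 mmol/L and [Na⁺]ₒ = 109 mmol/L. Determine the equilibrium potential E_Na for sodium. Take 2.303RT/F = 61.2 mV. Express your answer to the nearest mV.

47 mV

E = (61.2/z) · log₁₀([Na⁺]_out/[Na⁺]_in) with z = +1.
= (61.2/1) · log₁₀(109/18.3) = 61.20 · log₁₀(5.956)
= 61.20 · (0.7750) = 47.43 mV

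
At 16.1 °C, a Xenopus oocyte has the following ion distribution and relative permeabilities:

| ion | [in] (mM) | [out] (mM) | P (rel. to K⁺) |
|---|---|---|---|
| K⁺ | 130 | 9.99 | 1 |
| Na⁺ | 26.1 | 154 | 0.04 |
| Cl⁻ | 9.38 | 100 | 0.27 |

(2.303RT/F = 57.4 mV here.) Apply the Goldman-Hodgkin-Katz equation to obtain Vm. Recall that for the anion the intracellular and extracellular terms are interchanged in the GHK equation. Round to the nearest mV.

-53 mV

Vm = 57.4 · log₁₀[(Σ P·[cation]ₒ + Σ P·[anion]ᵢ) / (Σ P·[cation]ᵢ + Σ P·[anion]ₒ)]
Numerator = 1×9.99 + 0.04×154 + 0.27×9.38 = 18.68
Denominator = 1×130 + 0.04×26.1 + 0.27×100 = 158
Vm = 57.4 · log₁₀(0.11821) = 57.4 × (-0.9273) = -53.23 mV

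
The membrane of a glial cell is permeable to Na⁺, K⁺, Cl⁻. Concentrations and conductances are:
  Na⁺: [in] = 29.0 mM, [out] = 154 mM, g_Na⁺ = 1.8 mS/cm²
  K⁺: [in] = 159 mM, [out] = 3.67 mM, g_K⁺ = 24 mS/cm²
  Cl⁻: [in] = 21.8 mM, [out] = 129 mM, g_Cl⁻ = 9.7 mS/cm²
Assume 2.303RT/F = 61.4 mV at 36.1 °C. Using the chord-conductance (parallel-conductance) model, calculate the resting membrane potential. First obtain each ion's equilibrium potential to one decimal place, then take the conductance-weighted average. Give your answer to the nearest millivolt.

E_Na⁺ = (61.4/1)·log₁₀(154/29.0) = 44.5 mV
E_K⁺ = (61.4/1)·log₁₀(3.67/159) = -100.5 mV
E_Cl⁻ = (61.4/-1)·log₁₀(129/21.8) = -47.4 mV
Vm = (Σ gᵢEᵢ)/(Σ gᵢ) = (1.8·44.5 + 24·-100.5 + 9.7·-47.4) / (1.8 + 24 + 9.7)
= -2791.68 / 35.5 = -78.64 mV

-79 mV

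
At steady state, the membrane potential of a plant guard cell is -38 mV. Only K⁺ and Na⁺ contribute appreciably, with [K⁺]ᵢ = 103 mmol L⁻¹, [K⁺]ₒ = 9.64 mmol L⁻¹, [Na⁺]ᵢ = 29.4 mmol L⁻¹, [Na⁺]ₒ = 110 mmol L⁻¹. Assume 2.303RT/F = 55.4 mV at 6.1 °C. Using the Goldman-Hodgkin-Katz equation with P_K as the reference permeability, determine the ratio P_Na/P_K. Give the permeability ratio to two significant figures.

Let α = P_Na/P_K. GHK: Vm = 55.4·log₁₀[(Kₒ + α·Naₒ)/(Kᵢ + α·Naᵢ)].
10^(Vm/55.4) = 10^(-38.0/55.4) = 0.2061
So 0.2061·(Kᵢ + α·Naᵢ) = Kₒ + α·Naₒ → α = (0.2061·103.0 − 9.64) / (110.0 − 0.2061·29.4)
α = (21.23 − 9.64) / (110.0 − 6.059) = 11.59/103.9 = 0.1115

0.11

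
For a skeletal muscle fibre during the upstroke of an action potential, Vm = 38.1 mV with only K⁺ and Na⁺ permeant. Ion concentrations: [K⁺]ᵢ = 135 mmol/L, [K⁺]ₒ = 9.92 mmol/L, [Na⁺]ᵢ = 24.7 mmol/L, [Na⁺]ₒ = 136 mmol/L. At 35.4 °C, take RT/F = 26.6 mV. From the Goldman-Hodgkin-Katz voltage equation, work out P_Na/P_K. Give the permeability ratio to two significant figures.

17

Let α = P_Na/P_K. GHK: Vm = 26.6·ln[(Kₒ + α·Naₒ)/(Kᵢ + α·Naᵢ)].
e^(Vm/26.6) = e^(38.1/26.6) = 4.1885
So 4.1885·(Kᵢ + α·Naᵢ) = Kₒ + α·Naₒ → α = (4.1885·135.0 − 9.92) / (136.0 − 4.1885·24.7)
α = (565.4 − 9.92) / (136.0 − 103.5) = 555.5/32.55 = 17.07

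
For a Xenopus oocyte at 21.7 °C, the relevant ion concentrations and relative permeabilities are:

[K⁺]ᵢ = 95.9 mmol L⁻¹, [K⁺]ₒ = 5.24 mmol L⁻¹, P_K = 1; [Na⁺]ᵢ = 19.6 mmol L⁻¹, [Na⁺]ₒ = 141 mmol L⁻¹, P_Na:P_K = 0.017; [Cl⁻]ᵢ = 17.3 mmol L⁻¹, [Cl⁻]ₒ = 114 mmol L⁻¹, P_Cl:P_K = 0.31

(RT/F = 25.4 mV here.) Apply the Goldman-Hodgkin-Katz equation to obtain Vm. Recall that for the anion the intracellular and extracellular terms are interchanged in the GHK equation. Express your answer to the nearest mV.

Vm = 25.4 · ln[(Σ P·[cation]ₒ + Σ P·[anion]ᵢ) / (Σ P·[cation]ᵢ + Σ P·[anion]ₒ)]
Numerator = 1×5.24 + 0.017×141 + 0.31×17.3 = 13
Denominator = 1×95.9 + 0.017×19.6 + 0.31×114 = 131.6
Vm = 25.4 · ln(0.098804) = 25.4 × (-2.3146) = -58.79 mV

-59 mV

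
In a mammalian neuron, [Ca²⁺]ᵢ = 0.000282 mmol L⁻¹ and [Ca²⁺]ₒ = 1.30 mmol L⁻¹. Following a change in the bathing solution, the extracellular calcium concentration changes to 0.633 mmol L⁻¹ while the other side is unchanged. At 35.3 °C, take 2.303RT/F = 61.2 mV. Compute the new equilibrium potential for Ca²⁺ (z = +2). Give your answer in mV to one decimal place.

After the shift: [Ca²⁺]_out = 0.633, [Ca²⁺]_in = 0.000282 mmol L⁻¹.
E_new = (61.2/2)·log₁₀(0.633/0.000282) = 30.60 · (3.3512) = 102.55 mV

102.5 mV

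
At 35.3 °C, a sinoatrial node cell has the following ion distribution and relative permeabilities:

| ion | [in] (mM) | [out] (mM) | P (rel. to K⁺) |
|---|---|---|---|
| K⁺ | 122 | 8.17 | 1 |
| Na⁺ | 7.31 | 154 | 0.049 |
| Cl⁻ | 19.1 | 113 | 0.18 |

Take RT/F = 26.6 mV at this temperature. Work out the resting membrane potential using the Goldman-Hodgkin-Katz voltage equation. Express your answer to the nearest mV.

-53 mV

Vm = 26.6 · ln[(Σ P·[cation]ₒ + Σ P·[anion]ᵢ) / (Σ P·[cation]ᵢ + Σ P·[anion]ₒ)]
Numerator = 1×8.17 + 0.049×154 + 0.18×19.1 = 19.15
Denominator = 1×122 + 0.049×7.31 + 0.18×113 = 142.7
Vm = 26.6 · ln(0.13423) = 26.6 × (-2.0082) = -53.42 mV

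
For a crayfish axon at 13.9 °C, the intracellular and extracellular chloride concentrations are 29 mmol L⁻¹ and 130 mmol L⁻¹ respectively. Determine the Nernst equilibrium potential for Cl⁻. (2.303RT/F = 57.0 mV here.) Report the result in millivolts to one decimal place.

-37.1 mV

E = (57.0/z) · log₁₀([Cl⁻]_out/[Cl⁻]_in) with z = -1.
For an anion, dividing by z = -1 reverses the sign.
= (57.0/-1) · log₁₀(130/29) = -57.00 · log₁₀(4.483)
= -57.00 · (0.6515) = -37.14 mV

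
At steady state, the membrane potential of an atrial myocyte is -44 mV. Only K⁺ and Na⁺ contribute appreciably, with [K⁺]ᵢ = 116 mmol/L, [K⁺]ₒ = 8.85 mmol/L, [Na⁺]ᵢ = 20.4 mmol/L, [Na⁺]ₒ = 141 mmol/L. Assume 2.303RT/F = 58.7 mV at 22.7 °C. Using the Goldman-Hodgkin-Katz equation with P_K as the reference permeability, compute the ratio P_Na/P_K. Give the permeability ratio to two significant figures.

0.086

Let α = P_Na/P_K. GHK: Vm = 58.7·log₁₀[(Kₒ + α·Naₒ)/(Kᵢ + α·Naᵢ)].
10^(Vm/58.7) = 10^(-44.0/58.7) = 0.178
So 0.178·(Kᵢ + α·Naᵢ) = Kₒ + α·Naₒ → α = (0.178·116.0 − 8.85) / (141.0 − 0.178·20.4)
α = (20.65 − 8.85) / (141.0 − 3.631) = 11.8/137.4 = 0.08589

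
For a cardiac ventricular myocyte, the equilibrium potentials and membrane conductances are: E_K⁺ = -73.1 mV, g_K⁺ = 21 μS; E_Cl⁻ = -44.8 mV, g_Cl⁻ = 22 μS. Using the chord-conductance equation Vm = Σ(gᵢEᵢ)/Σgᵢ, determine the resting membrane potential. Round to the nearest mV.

Σ gᵢEᵢ = 21·(-73.1) + 22·(-44.8) = -2520.70
Σ gᵢ = 21 + 22 = 43
Vm = -2520.70 / 43 = -58.62 mV

-59 mV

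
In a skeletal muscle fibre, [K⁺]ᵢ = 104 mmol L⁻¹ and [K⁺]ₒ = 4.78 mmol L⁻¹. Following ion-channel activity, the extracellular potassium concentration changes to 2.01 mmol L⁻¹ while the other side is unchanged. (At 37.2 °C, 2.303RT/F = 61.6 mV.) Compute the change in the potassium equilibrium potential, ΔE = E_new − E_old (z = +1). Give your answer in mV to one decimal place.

-23.2 mV

E_old = (61.6/1)·log₁₀(4.78/104) = -82.40 mV
E_new = (61.6/1)·log₁₀(2.01/104) = -105.57 mV
ΔE = -105.57 − (-82.40) = -23.18 mV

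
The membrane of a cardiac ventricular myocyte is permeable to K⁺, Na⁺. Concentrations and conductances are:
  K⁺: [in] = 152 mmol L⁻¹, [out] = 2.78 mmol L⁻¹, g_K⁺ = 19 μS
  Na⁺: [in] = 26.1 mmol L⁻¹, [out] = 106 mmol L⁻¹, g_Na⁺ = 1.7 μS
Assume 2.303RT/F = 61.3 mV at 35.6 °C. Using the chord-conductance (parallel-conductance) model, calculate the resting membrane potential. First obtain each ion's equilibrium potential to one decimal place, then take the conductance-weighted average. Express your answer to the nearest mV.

-95 mV

E_K⁺ = (61.3/1)·log₁₀(2.78/152) = -106.5 mV
E_Na⁺ = (61.3/1)·log₁₀(106/26.1) = 37.3 mV
Vm = (Σ gᵢEᵢ)/(Σ gᵢ) = (19·-106.5 + 1.7·37.3) / (19 + 1.7)
= -1960.09 / 20.7 = -94.69 mV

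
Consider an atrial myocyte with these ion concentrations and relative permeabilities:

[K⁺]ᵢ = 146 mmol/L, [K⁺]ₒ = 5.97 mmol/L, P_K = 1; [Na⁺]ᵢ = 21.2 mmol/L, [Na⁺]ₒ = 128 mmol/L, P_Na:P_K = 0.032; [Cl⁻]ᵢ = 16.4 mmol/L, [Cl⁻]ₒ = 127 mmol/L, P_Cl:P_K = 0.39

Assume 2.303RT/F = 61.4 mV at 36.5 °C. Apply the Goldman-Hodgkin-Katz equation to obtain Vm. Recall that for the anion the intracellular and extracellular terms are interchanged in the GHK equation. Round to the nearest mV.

-66 mV

Vm = 61.4 · log₁₀[(Σ P·[cation]ₒ + Σ P·[anion]ᵢ) / (Σ P·[cation]ᵢ + Σ P·[anion]ₒ)]
Numerator = 1×5.97 + 0.032×128 + 0.39×16.4 = 16.46
Denominator = 1×146 + 0.032×21.2 + 0.39×127 = 196.2
Vm = 61.4 · log₁₀(0.083901) = 61.4 × (-1.0762) = -66.08 mV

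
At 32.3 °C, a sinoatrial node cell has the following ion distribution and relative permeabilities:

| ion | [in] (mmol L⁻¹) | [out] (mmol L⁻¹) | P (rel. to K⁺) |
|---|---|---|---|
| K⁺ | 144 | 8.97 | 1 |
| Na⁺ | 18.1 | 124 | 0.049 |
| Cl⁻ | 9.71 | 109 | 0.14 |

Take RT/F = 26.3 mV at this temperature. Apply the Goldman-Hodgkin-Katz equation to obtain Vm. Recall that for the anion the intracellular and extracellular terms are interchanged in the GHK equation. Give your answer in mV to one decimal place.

Vm = 26.3 · ln[(Σ P·[cation]ₒ + Σ P·[anion]ᵢ) / (Σ P·[cation]ᵢ + Σ P·[anion]ₒ)]
Numerator = 1×8.97 + 0.049×124 + 0.14×9.71 = 16.41
Denominator = 1×144 + 0.049×18.1 + 0.14×109 = 160.1
Vm = 26.3 · ln(0.10244) = 26.3 × (-2.2785) = -59.92 mV

-59.9 mV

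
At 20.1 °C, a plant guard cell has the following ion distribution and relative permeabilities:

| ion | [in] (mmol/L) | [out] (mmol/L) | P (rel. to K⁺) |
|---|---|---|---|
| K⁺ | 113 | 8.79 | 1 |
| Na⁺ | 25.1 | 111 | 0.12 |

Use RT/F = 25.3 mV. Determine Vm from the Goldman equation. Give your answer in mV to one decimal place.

-41.9 mV

Vm = 25.3 · ln[(Σ P·[cation]ₒ + Σ P·[anion]ᵢ) / (Σ P·[cation]ᵢ + Σ P·[anion]ₒ)]
Numerator = 1×8.79 + 0.12×111 = 22.11
Denominator = 1×113 + 0.12×25.1 = 116
Vm = 25.3 · ln(0.19058) = 25.3 × (-1.6577) = -41.94 mV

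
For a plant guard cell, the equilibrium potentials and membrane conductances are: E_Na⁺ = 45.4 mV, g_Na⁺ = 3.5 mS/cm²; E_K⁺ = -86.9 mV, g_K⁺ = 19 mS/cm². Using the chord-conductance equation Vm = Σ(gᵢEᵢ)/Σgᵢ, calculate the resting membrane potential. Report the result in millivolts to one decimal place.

-66.3 mV

Σ gᵢEᵢ = 3.5·(45.4) + 19·(-86.9) = -1492.20
Σ gᵢ = 3.5 + 19 = 22.5
Vm = -1492.20 / 22.5 = -66.32 mV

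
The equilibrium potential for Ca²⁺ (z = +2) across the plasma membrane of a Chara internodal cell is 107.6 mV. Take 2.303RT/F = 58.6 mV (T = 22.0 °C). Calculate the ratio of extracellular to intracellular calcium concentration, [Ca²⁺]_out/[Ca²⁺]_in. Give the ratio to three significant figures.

log₁₀([out]/[in]) = E·z/(58.6) = 107.6 × 2 / 58.6 = 3.6724
[out]/[in] = 10^(3.6724) = 4703

4700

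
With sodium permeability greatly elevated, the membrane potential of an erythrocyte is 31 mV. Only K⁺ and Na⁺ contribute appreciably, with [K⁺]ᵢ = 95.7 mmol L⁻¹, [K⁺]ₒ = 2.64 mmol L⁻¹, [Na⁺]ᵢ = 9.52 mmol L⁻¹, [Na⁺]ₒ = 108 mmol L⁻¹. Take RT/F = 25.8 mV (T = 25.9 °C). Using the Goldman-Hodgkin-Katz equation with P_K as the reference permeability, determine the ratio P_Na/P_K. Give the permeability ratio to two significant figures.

Let α = P_Na/P_K. GHK: Vm = 25.8·ln[(Kₒ + α·Naₒ)/(Kᵢ + α·Naᵢ)].
e^(Vm/25.8) = e^(31.0/25.8) = 3.3253
So 3.3253·(Kᵢ + α·Naᵢ) = Kₒ + α·Naₒ → α = (3.3253·95.7 − 2.64) / (108.0 − 3.3253·9.52)
α = (318.2 − 2.64) / (108.0 − 31.66) = 315.6/76.34 = 4.134

4.1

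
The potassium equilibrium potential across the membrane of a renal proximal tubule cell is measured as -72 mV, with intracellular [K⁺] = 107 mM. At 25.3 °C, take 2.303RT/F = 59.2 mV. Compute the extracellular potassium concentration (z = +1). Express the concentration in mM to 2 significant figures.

Nernst: E = (59.2/1) · log₁₀([out]/[in]), so log₁₀([out]/[in]) = -72.0 × 1 / 59.2 = -1.2162.
[out]/[in] = 10^(-1.2162) = 0.06078.
[out] = 0.06078 × 107 = 6.504 mM.

6.5 mM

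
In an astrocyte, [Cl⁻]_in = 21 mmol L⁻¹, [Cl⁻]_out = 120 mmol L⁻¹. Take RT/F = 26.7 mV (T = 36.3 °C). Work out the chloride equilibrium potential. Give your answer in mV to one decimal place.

E = (26.7/z) · ln([Cl⁻]_out/[Cl⁻]_in) with z = -1.
For an anion, dividing by z = -1 reverses the sign.
= (26.7/-1) · ln(120/21) = -26.70 · ln(5.714)
= -26.70 · (1.7430) = -46.54 mV

-46.5 mV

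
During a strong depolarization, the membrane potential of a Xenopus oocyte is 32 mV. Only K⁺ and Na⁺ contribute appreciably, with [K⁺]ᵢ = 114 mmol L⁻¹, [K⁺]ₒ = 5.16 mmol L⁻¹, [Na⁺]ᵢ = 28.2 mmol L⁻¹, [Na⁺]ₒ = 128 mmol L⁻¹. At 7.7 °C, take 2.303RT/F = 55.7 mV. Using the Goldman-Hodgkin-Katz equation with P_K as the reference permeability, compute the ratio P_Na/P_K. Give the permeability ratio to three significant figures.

Let α = P_Na/P_K. GHK: Vm = 55.7·log₁₀[(Kₒ + α·Naₒ)/(Kᵢ + α·Naᵢ)].
10^(Vm/55.7) = 10^(32.0/55.7) = 3.7541
So 3.7541·(Kᵢ + α·Naᵢ) = Kₒ + α·Naₒ → α = (3.7541·114.0 − 5.16) / (128.0 − 3.7541·28.2)
α = (428 − 5.16) / (128.0 − 105.9) = 422.8/22.13 = 19.1

19.1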